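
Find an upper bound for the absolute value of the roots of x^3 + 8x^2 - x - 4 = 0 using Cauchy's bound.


Cauchy's bound: all roots r satisfy |r| <= 1 + max(|a_i/a_n|) for i = 0,...,n-1
where a_n is the leading coefficient.

Coefficients: [1, 8, -1, -4]
Leading coefficient a_n = 1
Ratios |a_i/a_n|: 8, 1, 4
Maximum ratio: 8
Cauchy's bound: |r| <= 1 + 8 = 9

Upper bound = 9


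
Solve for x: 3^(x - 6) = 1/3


Express both sides with the same base.
1/3 = 3^(-1)
Since the bases match, equate exponents: x - 6 = -1
So x = -1 - (-6) = 5

x = 5


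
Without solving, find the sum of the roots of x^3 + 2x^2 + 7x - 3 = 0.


By Vieta's formulas for x^3 + bx^2 + cx + d = 0:
  r1 + r2 + r3 = -b/a = -2
  r1*r2 + r1*r3 + r2*r3 = c/a = 7
  r1*r2*r3 = -d/a = 3


Sum = -2


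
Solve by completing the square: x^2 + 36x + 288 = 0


Start: x^2 + 36x + 288 = 0
Move constant: x^2 + 36x = -288
Half of 36 is 18, squared is 324
Add 324 to both sides: x^2 + 36x + 324 = 36
(x + 18)^2 = 36
x + 18 = ±6
x = -18 + 6 = -12 or x = -18 - 6 = -24

x = -24, x = -12


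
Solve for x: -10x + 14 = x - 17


Starting with: -10x + 14 = x - 17
Move all x terms to left: (-10 - 1)x = -17 - 14
Simplify: -11x = -31
Divide both sides by -11: x = 31/11

x = 31/11


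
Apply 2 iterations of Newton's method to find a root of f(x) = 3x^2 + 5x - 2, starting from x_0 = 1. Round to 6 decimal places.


Newton's method: x_(n+1) = x_n - f(x_n)/f'(x_n)
f(x) = 3x^2 + 5x - 2
f'(x) = 6x + 5

Iteration 1:
  f(1.000000) = 6.000000
  f'(1.000000) = 11.000000
  x_1 = 1.000000 - (6.000000)/(11.000000) = 0.454545

Iteration 2:
  f(0.454545) = 0.892562
  f'(0.454545) = 7.727273
  x_2 = 0.454545 - (0.892562)/(7.727273) = 0.339037

x_2 = 0.339037


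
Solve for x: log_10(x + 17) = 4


Convert to exponential form: x + 17 = 10^4 = 10000
x = 10000 - 17 = 9983
Check: log_10(9983 + 17) = log_10(10000) = log_10(10000) = 4 ✓

x = 9983


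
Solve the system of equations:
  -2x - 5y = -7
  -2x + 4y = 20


Using Cramer's rule:
Determinant D = (-2)(4) - (-2)(-5) = -8 - 10 = -18
Dx = (-7)(4) - (20)(-5) = -28 + 100 = 72
Dy = (-2)(20) - (-2)(-7) = -40 - 14 = -54
x = Dx/D = 72/-18 = -4
y = Dy/D = -54/-18 = 3

x = -4, y = 3


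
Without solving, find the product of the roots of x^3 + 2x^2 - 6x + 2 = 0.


By Vieta's formulas for x^3 + bx^2 + cx + d = 0:
  r1 + r2 + r3 = -b/a = -2
  r1*r2 + r1*r3 + r2*r3 = c/a = -6
  r1*r2*r3 = -d/a = -2


Product = -2


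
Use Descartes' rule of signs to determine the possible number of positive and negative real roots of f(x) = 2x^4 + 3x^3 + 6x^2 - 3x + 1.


Descartes' rule of signs:

For positive roots, count sign changes in f(x) = 2x^4 + 3x^3 + 6x^2 - 3x + 1:
Signs of coefficients: +, +, +, -, +
Number of sign changes: 2
Possible positive real roots: 2, 0

For negative roots, examine f(-x) = 2x^4 - 3x^3 + 6x^2 + 3x + 1:
Signs of coefficients: +, -, +, +, +
Number of sign changes: 2
Possible negative real roots: 2, 0

Positive roots: 2 or 0; Negative roots: 2 or 0


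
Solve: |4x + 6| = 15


An absolute value equation |expr| = 15 gives two cases:
Case 1: 4x + 6 = 15
  4x = 9, so x = 9/4
Case 2: 4x + 6 = -15
  4x = -21, so x = -21/4

x = -21/4, x = 9/4


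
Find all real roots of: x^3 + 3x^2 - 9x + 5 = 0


Let p(x) = x^3 + 3x^2 - 9x + 5. By the rational root theorem (leading coefficient 1), any rational root is an integer divisor of 5: try ±1, ±2, ... in turn.
Test x = 1: value = 0 ✓, so (x - 1) is a factor.
Synthetic division by (x - 1): bring down 1; 1(1) + 3 = 4; 4(1) - 9 = -5; (-5)(1) + 5 = 0 → quotient x^2 + 4x - 5, remainder 0.
Solve the quadratic x^2 + 4x - 5 = 0: discriminant = 4^2 - 4(1)(-5) = 16 + 20 = 36.
sqrt(36) = 6, so x = (-4 ± 6)/2: x = 1 or x = -5.

x = -5, x = 1 (multiplicity 2)


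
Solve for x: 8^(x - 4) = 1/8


Express both sides with the same base.
1/8 = 8^(-1)
Since the bases match, equate exponents: x - 4 = -1
So x = -1 - (-4) = 3

x = 3


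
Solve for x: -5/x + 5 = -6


Subtract 5 from both sides: -5/x = -11
Multiply both sides by x: -5 = -11 * x
Divide by -11: x = 5/11

x = 5/11


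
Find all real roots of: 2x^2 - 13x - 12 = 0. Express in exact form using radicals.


Using the quadratic formula: x = (-b ± sqrt(b^2 - 4ac)) / (2a)
Here a = 2, b = -13, c = -12
Discriminant = b^2 - 4ac = (-13)^2 - 4(2)(-12) = 169 + 96 = 265
Since discriminant = 265 > 0, there are two real roots.
x = (13 ± sqrt(265)) / 4
Numerically: x ≈ 7.3197 or x ≈ -0.8197

x = (13 + sqrt(265)) / 4 or x = (13 - sqrt(265)) / 4


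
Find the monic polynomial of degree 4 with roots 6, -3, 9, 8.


A monic polynomial with roots 6, -3, 9, 8 is:
p(x) = (x - 6)(x + 3)(x - 9)(x - 8)
After multiplying by (x - 6): x - 6
After multiplying by (x + 3): x^2 - 3x - 18
After multiplying by (x - 9): x^3 - 12x^2 + 9x + 162
After multiplying by (x - 8): x^4 - 20x^3 + 105x^2 + 90x - 1296

x^4 - 20x^3 + 105x^2 + 90x - 1296


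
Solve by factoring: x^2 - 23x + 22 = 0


We need two numbers that multiply to 22 and add to -23.
Those numbers are -22 and -1 (since (-22) * (-1) = 22 and (-22) + (-1) = -23).
So x^2 - 23x + 22 = (x - 22)(x - 1) = 0
Setting each factor to zero: x = 22 or x = 1

x = 1, x = 22


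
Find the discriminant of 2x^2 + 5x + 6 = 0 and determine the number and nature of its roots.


For ax^2 + bx + c = 0, discriminant D = b^2 - 4ac
Here a = 2, b = 5, c = 6
D = (5)^2 - 4(2)(6) = 25 - 48 = -23

D = -23 < 0
The equation has no real roots (2 complex conjugate roots).

Discriminant = -23, no real roots (2 complex conjugate roots)


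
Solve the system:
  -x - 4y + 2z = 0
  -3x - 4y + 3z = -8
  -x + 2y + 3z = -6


Using Cramer's rule. Expand each determinant along the first row.
D  = (-1)*[(-4)*3 - 3*2] - (-4)*[(-3)*3 - 3*(-1)] + 2*[(-3)*2 - (-4)*(-1)]
  = (-1)*(-18) - (-4)*(-6) + 2*(-10) = -26
Dx = 0*[(-4)*3 - 3*2] - (-4)*[(-8)*3 - 3*(-6)] + 2*[(-8)*2 - (-4)*(-6)]
  = 0*(-18) - (-4)*(-6) + 2*(-40) = -104
Dy = (-1)*[(-8)*3 - 3*(-6)] - 0*[(-3)*3 - 3*(-1)] + 2*[(-3)*(-6) - (-8)*(-1)]
  = (-1)*(-6) - 0*(-6) + 2*(10) = 26
Dz = (-1)*[(-4)*(-6) - (-8)*2] - (-4)*[(-3)*(-6) - (-8)*(-1)] + 0*[(-3)*2 - (-4)*(-1)]
  = (-1)*(40) - (-4)*(10) + 0*(-10) = 0
x = Dx/D = -104/-26 = 4, y = Dy/D = 26/-26 = -1, z = Dz/D = 0/-26 = 0
Check eq1: (-1)(4) + (-4)(-1) + (2)(0) = 0 = 0 ✓
Check eq2: (-3)(4) + (-4)(-1) + (3)(0) = -8 = -8 ✓
Check eq3: (-1)(4) + (2)(-1) + (3)(0) = -6 = -6 ✓

x = 4, y = -1, z = 0


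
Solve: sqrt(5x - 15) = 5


Square both sides: 5x - 15 = 5^2 = 25
5x = 25 + 15 = 40
x = 8
Check: sqrt(5*8 - 15) = sqrt(25) = 5 ✓

x = 8


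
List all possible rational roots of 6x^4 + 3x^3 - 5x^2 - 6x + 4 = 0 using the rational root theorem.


Rational root theorem: possible roots are ±p/q where:
  p divides the constant term (4): p ∈ {1, 2, 4}
  q divides the leading coefficient (6): q ∈ {1, 2, 3, 6}

All possible rational roots: -4, -2, -4/3, -1, -2/3, -1/2, -1/3, -1/6, 1/6, 1/3, 1/2, 2/3, 1, 4/3, 2, 4

-4, -2, -4/3, -1, -2/3, -1/2, -1/3, -1/6, 1/6, 1/3, 1/2, 2/3, 1, 4/3, 2, 4


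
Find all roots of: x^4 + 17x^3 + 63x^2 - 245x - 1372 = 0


Let p(x) = x^4 + 17x^3 + 63x^2 - 245x - 1372. By the rational root theorem (leading coefficient 1), any rational root is an integer divisor of 1372: try ±1, ±2, ... in turn.
Test x = 1: value = -1536 ≠ 0.
Test x = -1: value = -1080 ≠ 0.
Test x = 2: value = -1458 ≠ 0.
Test x = -2: value = -750 ≠ 0.
Test x = 4: value = 0 ✓, so (x - 4) is a factor.
Synthetic division by (x - 4): bring down 1; 1(4) + 17 = 21; 21(4) + 63 = 147; 147(4) - 245 = 343; 343(4) - 1372 = 0 → quotient x^3 + 21x^2 + 147x + 343, remainder 0.
Continue with the quotient x^3 + 21x^2 + 147x + 343 (candidates must divide 343).
Test x = 7: value = 2744 ≠ 0.
Test x = -7: value = 0 ✓, so (x + 7) is a factor.
Synthetic division by (x + 7): bring down 1; 1(-7) + 21 = 14; 14(-7) + 147 = 49; 49(-7) + 343 = 0 → quotient x^2 + 14x + 49, remainder 0.
Solve the quadratic x^2 + 14x + 49 = 0: discriminant = 14^2 - 4(1)(49) = 196 - 196 = 0.
Discriminant = 0, so a double root: x = -14/2 = -7.
Collecting all roots found:

x = -7 (multiplicity 3), x = 4


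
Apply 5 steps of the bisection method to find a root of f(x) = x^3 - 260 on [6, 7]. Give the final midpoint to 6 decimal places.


f(x) = x^3 - 260
f(6) = -44 < 0
f(7) = 83 > 0

Step 1: midpoint = (6.000000 + 7.000000)/2 = 6.500000
  f(6.500000) = 14.625000
  f(mid) > 0, so root is in [6.000000, 6.500000]

Step 2: midpoint = (6.000000 + 6.500000)/2 = 6.250000
  f(6.250000) = -15.859375
  f(mid) < 0, so root is in [6.250000, 6.500000]

Step 3: midpoint = (6.250000 + 6.500000)/2 = 6.375000
  f(6.375000) = -0.916016
  f(mid) < 0, so root is in [6.375000, 6.500000]

Step 4: midpoint = (6.375000 + 6.500000)/2 = 6.437500
  f(6.437500) = 6.779053
  f(mid) > 0, so root is in [6.375000, 6.437500]

Step 5: midpoint = (6.375000 + 6.437500)/2 = 6.406250
  f(6.406250) = 2.912750
  f(mid) > 0, so root is in [6.375000, 6.406250]

midpoint = 6.406250


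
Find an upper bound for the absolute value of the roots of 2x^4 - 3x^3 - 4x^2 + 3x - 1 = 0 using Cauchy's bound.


Cauchy's bound: all roots r satisfy |r| <= 1 + max(|a_i/a_n|) for i = 0,...,n-1
where a_n is the leading coefficient.

Coefficients: [2, -3, -4, 3, -1]
Leading coefficient a_n = 2
Ratios |a_i/a_n|: 3/2, 2, 3/2, 1/2
Maximum ratio: 2
Cauchy's bound: |r| <= 1 + 2 = 3

Upper bound = 3


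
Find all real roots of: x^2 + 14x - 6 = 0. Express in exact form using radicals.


Using the quadratic formula: x = (-b ± sqrt(b^2 - 4ac)) / (2a)
Here a = 1, b = 14, c = -6
Discriminant = b^2 - 4ac = 14^2 - 4(1)(-6) = 196 + 24 = 220
Since discriminant = 220 > 0, there are two real roots.
x = (-14 ± 2*sqrt(55)) / 2
Simplifying: x = -7 ± sqrt(55)
Numerically: x ≈ 0.4162 or x ≈ -14.4162

x = -7 + sqrt(55) or x = -7 - sqrt(55)


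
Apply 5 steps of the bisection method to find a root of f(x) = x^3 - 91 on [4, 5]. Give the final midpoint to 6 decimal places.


f(x) = x^3 - 91
f(4) = -27 < 0
f(5) = 34 > 0

Step 1: midpoint = (4.000000 + 5.000000)/2 = 4.500000
  f(4.500000) = 0.125000
  f(mid) > 0, so root is in [4.000000, 4.500000]

Step 2: midpoint = (4.000000 + 4.500000)/2 = 4.250000
  f(4.250000) = -14.234375
  f(mid) < 0, so root is in [4.250000, 4.500000]

Step 3: midpoint = (4.250000 + 4.500000)/2 = 4.375000
  f(4.375000) = -7.259766
  f(mid) < 0, so root is in [4.375000, 4.500000]

Step 4: midpoint = (4.375000 + 4.500000)/2 = 4.437500
  f(4.437500) = -3.619385
  f(mid) < 0, so root is in [4.437500, 4.500000]

Step 5: midpoint = (4.437500 + 4.500000)/2 = 4.468750
  f(4.468750) = -1.760284
  f(mid) < 0, so root is in [4.468750, 4.500000]

midpoint = 4.468750


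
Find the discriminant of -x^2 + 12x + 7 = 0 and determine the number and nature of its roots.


For ax^2 + bx + c = 0, discriminant D = b^2 - 4ac
Here a = -1, b = 12, c = 7
D = (12)^2 - 4(-1)(7) = 144 + 28 = 172

D = 172 > 0 but not a perfect square
The equation has 2 distinct real irrational roots.

Discriminant = 172, 2 distinct real irrational roots


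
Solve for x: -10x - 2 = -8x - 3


Starting with: -10x - 2 = -8x - 3
Move all x terms to left: (-10 + 8)x = -3 + 2
Simplify: -2x = -1
Divide both sides by -2: x = 1/2

x = 1/2


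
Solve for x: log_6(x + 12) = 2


Convert to exponential form: x + 12 = 6^2 = 36
x = 36 - 12 = 24
Check: log_6(24 + 12) = log_6(36) = log_6(36) = 2 ✓

x = 24


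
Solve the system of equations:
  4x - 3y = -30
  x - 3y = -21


Using Cramer's rule:
Determinant D = (4)(-3) - (1)(-3) = -12 + 3 = -9
Dx = (-30)(-3) - (-21)(-3) = 90 - 63 = 27
Dy = (4)(-21) - (1)(-30) = -84 + 30 = -54
x = Dx/D = 27/-9 = -3
y = Dy/D = -54/-9 = 6

x = -3, y = 6


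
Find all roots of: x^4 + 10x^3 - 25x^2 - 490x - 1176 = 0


Let p(x) = x^4 + 10x^3 - 25x^2 - 490x - 1176. By the rational root theorem (leading coefficient 1), any rational root is an integer divisor of 1176: try ±1, ±2, ... in turn.
Test x = 1: value = -1680 ≠ 0.
Test x = -1: value = -720 ≠ 0.
Test x = 2: value = -2160 ≠ 0.
Test x = -2: value = -360 ≠ 0.
Test x = 3: value = -2520 ≠ 0.
Test x = -3: value = -120 ≠ 0.
Test x = 4: value = -2640 ≠ 0.
Test x = -4: value = 0 ✓, so (x + 4) is a factor.
Synthetic division by (x + 4): bring down 1; 1(-4) + 10 = 6; 6(-4) - 25 = -49; (-49)(-4) - 490 = -294; (-294)(-4) - 1176 = 0 → quotient x^3 + 6x^2 - 49x - 294, remainder 0.
Continue with the quotient x^3 + 6x^2 - 49x - 294 (candidates must divide 294).
Test x = 6: value = -156 ≠ 0.
Test x = -6: value = 0 ✓, so (x + 6) is a factor.
Synthetic division by (x + 6): bring down 1; 1(-6) + 6 = 0; 0(-6) - 49 = -49; (-49)(-6) - 294 = 0 → quotient x^2 - 49, remainder 0.
Solve the quadratic x^2 - 49 = 0: discriminant = 0^2 - 4(1)(-49) = 0 + 196 = 196.
sqrt(196) = 14, so x = (0 ± 14)/2: x = 7 or x = -7.
Collecting all roots found:

x = -7, x = -6, x = -4, x = 7


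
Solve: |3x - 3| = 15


An absolute value equation |expr| = 15 gives two cases:
Case 1: 3x - 3 = 15
  3x = 18, so x = 6
Case 2: 3x - 3 = -15
  3x = -12, so x = -4

x = -4, x = 6


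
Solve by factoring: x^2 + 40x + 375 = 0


We need two numbers that multiply to 375 and add to 40.
Those numbers are 25 and 15 (since 25 * 15 = 375 and 25 + 15 = 40).
So x^2 + 40x + 375 = (x + 25)(x + 15) = 0
Setting each factor to zero: x = -25 or x = -15

x = -25, x = -15


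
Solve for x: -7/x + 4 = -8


Subtract 4 from both sides: -7/x = -12
Multiply both sides by x: -7 = -12 * x
Divide by -12: x = 7/12

x = 7/12


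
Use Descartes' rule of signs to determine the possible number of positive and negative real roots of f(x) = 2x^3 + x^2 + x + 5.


Descartes' rule of signs:

For positive roots, count sign changes in f(x) = 2x^3 + x^2 + x + 5:
Signs of coefficients: +, +, +, +
Number of sign changes: 0
Possible positive real roots: 0

For negative roots, examine f(-x) = -2x^3 + x^2 - x + 5:
Signs of coefficients: -, +, -, +
Number of sign changes: 3
Possible negative real roots: 3, 1

Positive roots: 0; Negative roots: 3 or 1


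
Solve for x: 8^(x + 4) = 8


Express both sides with the same base.
8 = 8^1
Since the bases match, equate exponents: x + 4 = 1
So x = 1 - (4) = -3

x = -3


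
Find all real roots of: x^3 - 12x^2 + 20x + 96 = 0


Let p(x) = x^3 - 12x^2 + 20x + 96. By the rational root theorem (leading coefficient 1), any rational root is an integer divisor of 96: try ±1, ±2, ... in turn.
Test x = 1: value = 105 ≠ 0.
Test x = -1: value = 63 ≠ 0.
Test x = 2: value = 96 ≠ 0.
Test x = -2: value = 0 ✓, so (x + 2) is a factor.
Synthetic division by (x + 2): bring down 1; 1(-2) - 12 = -14; (-14)(-2) + 20 = 48; 48(-2) + 96 = 0 → quotient x^2 - 14x + 48, remainder 0.
Solve the quadratic x^2 - 14x + 48 = 0: discriminant = (-14)^2 - 4(1)(48) = 196 - 192 = 4.
sqrt(4) = 2, so x = (14 ± 2)/2: x = 8 or x = 6.

x = -2, x = 6, x = 8


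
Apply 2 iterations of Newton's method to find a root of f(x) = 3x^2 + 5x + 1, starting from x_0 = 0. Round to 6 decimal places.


Newton's method: x_(n+1) = x_n - f(x_n)/f'(x_n)
f(x) = 3x^2 + 5x + 1
f'(x) = 6x + 5

Iteration 1:
  f(0.000000) = 1.000000
  f'(0.000000) = 5.000000
  x_1 = 0.000000 - (1.000000)/(5.000000) = -0.200000

Iteration 2:
  f(-0.200000) = 0.120000
  f'(-0.200000) = 3.800000
  x_2 = -0.200000 - (0.120000)/(3.800000) = -0.231579

x_2 = -0.231579


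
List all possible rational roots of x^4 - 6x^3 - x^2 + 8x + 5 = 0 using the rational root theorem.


Rational root theorem: possible roots are ±p/q where:
  p divides the constant term (5): p ∈ {1, 5}
  q divides the leading coefficient (1): q ∈ {1}

All possible rational roots: -5, -1, 1, 5

-5, -1, 1, 5


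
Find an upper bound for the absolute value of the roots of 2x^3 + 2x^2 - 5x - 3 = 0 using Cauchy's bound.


Cauchy's bound: all roots r satisfy |r| <= 1 + max(|a_i/a_n|) for i = 0,...,n-1
where a_n is the leading coefficient.

Coefficients: [2, 2, -5, -3]
Leading coefficient a_n = 2
Ratios |a_i/a_n|: 1, 5/2, 3/2
Maximum ratio: 5/2
Cauchy's bound: |r| <= 1 + 5/2 = 7/2

Upper bound = 7/2


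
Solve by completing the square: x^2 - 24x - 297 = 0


Start: x^2 - 24x - 297 = 0
Move constant: x^2 - 24x = 297
Half of -24 is -12, squared is 144
Add 144 to both sides: x^2 - 24x + 144 = 441
(x - 12)^2 = 441
x - 12 = ±21
x = 12 + 21 = 33 or x = 12 - 21 = -9

x = -9, x = 33


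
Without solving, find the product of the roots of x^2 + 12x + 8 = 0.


By Vieta's formulas for ax^2 + bx + c = 0:
  Sum of roots = -b/a
  Product of roots = c/a

Here a = 1, b = 12, c = 8
Sum = -(12)/1 = -12
Product = 8/1 = 8

Product = 8


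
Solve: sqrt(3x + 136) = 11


Square both sides: 3x + 136 = 11^2 = 121
3x = 121 - 136 = -15
x = -5
Check: sqrt(3*(-5) + 136) = sqrt(121) = 11 ✓

x = -5


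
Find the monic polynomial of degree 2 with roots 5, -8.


A monic polynomial with roots 5, -8 is:
p(x) = (x - 5)(x + 8)
After multiplying by (x - 5): x - 5
After multiplying by (x + 8): x^2 + 3x - 40

x^2 + 3x - 40


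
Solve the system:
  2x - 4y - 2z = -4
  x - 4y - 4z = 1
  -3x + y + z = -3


Using Cramer's rule. Expand each determinant along the first row.
D  = 2*[(-4)*1 - (-4)*1] - (-4)*[1*1 - (-4)*(-3)] + (-2)*[1*1 - (-4)*(-3)]
  = 2*(0) - (-4)*(-11) + (-2)*(-11) = -22
Dx = (-4)*[(-4)*1 - (-4)*1] - (-4)*[1*1 - (-4)*(-3)] + (-2)*[1*1 - (-4)*(-3)]
  = (-4)*(0) - (-4)*(-11) + (-2)*(-11) = -22
Dy = 2*[1*1 - (-4)*(-3)] - (-4)*[1*1 - (-4)*(-3)] + (-2)*[1*(-3) - 1*(-3)]
  = 2*(-11) - (-4)*(-11) + (-2)*(0) = -66
Dz = 2*[(-4)*(-3) - 1*1] - (-4)*[1*(-3) - 1*(-3)] + (-4)*[1*1 - (-4)*(-3)]
  = 2*(11) - (-4)*(0) + (-4)*(-11) = 66
x = Dx/D = -22/-22 = 1, y = Dy/D = -66/-22 = 3, z = Dz/D = 66/-22 = -3
Check eq1: (2)(1) + (-4)(3) + (-2)(-3) = -4 = -4 ✓
Check eq2: (1)(1) + (-4)(3) + (-4)(-3) = 1 = 1 ✓
Check eq3: (-3)(1) + (1)(3) + (1)(-3) = -3 = -3 ✓

x = 1, y = 3, z = -3


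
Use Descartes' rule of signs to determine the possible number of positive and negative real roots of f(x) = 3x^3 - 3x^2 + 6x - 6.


Descartes' rule of signs:

For positive roots, count sign changes in f(x) = 3x^3 - 3x^2 + 6x - 6:
Signs of coefficients: +, -, +, -
Number of sign changes: 3
Possible positive real roots: 3, 1

For negative roots, examine f(-x) = -3x^3 - 3x^2 - 6x - 6:
Signs of coefficients: -, -, -, -
Number of sign changes: 0
Possible negative real roots: 0

Positive roots: 3 or 1; Negative roots: 0


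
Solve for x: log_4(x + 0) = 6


Convert to exponential form: x + 0 = 4^6 = 4096
x = 4096 - 0 = 4096
Check: log_4(4096 + 0) = log_4(4096) = log_4(4096) = 6 ✓

x = 4096


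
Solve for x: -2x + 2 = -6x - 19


Starting with: -2x + 2 = -6x - 19
Move all x terms to left: (-2 + 6)x = -19 - 2
Simplify: 4x = -21
Divide both sides by 4: x = -21/4

x = -21/4


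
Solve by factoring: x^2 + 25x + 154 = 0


We need two numbers that multiply to 154 and add to 25.
Those numbers are 14 and 11 (since 14 * 11 = 154 and 14 + 11 = 25).
So x^2 + 25x + 154 = (x + 14)(x + 11) = 0
Setting each factor to zero: x = -14 or x = -11

x = -14, x = -11


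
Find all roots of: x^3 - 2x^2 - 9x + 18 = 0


Let p(x) = x^3 - 2x^2 - 9x + 18. By the rational root theorem (leading coefficient 1), any rational root is an integer divisor of 18: try ±1, ±2, ... in turn.
Test x = 1: value = 8 ≠ 0.
Test x = -1: value = 24 ≠ 0.
Test x = 2: value = 0 ✓, so (x - 2) is a factor.
Synthetic division by (x - 2): bring down 1; 1(2) - 2 = 0; 0(2) - 9 = -9; (-9)(2) + 18 = 0 → quotient x^2 - 9, remainder 0.
Solve the quadratic x^2 - 9 = 0: discriminant = 0^2 - 4(1)(-9) = 0 + 36 = 36.
sqrt(36) = 6, so x = (0 ± 6)/2: x = 3 or x = -3.
Collecting all roots found:

x = -3, x = 2, x = 3


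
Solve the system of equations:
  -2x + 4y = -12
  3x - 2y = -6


Using Cramer's rule:
Determinant D = (-2)(-2) - (3)(4) = 4 - 12 = -8
Dx = (-12)(-2) - (-6)(4) = 24 + 24 = 48
Dy = (-2)(-6) - (3)(-12) = 12 + 36 = 48
x = Dx/D = 48/-8 = -6
y = Dy/D = 48/-8 = -6

x = -6, y = -6


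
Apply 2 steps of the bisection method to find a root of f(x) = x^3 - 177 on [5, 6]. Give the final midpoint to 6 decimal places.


f(x) = x^3 - 177
f(5) = -52 < 0
f(6) = 39 > 0

Step 1: midpoint = (5.000000 + 6.000000)/2 = 5.500000
  f(5.500000) = -10.625000
  f(mid) < 0, so root is in [5.500000, 6.000000]

Step 2: midpoint = (5.500000 + 6.000000)/2 = 5.750000
  f(5.750000) = 13.109375
  f(mid) > 0, so root is in [5.500000, 5.750000]

midpoint = 5.750000


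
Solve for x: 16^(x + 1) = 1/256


Express both sides with the same base.
1/256 = 16^(-2)
Since the bases match, equate exponents: x + 1 = -2
So x = -2 - (1) = -3

x = -3


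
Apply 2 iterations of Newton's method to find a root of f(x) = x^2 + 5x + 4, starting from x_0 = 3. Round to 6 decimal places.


Newton's method: x_(n+1) = x_n - f(x_n)/f'(x_n)
f(x) = x^2 + 5x + 4
f'(x) = 2x + 5

Iteration 1:
  f(3.000000) = 28.000000
  f'(3.000000) = 11.000000
  x_1 = 3.000000 - (28.000000)/(11.000000) = 0.454545

Iteration 2:
  f(0.454545) = 6.479339
  f'(0.454545) = 5.909091
  x_2 = 0.454545 - (6.479339)/(5.909091) = -0.641958

x_2 = -0.641958


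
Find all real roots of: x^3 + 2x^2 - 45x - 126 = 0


Let p(x) = x^3 + 2x^2 - 45x - 126. By the rational root theorem (leading coefficient 1), any rational root is an integer divisor of 126: try ±1, ±2, ... in turn.
Test x = 1: value = -168 ≠ 0.
Test x = -1: value = -80 ≠ 0.
Test x = 2: value = -200 ≠ 0.
Test x = -2: value = -36 ≠ 0.
Test x = 3: value = -216 ≠ 0.
Test x = -3: value = 0 ✓, so (x + 3) is a factor.
Synthetic division by (x + 3): bring down 1; 1(-3) + 2 = -1; (-1)(-3) - 45 = -42; (-42)(-3) - 126 = 0 → quotient x^2 - x - 42, remainder 0.
Solve the quadratic x^2 - x - 42 = 0: discriminant = (-1)^2 - 4(1)(-42) = 1 + 168 = 169.
sqrt(169) = 13, so x = (1 ± 13)/2: x = 7 or x = -6.

x = -6, x = -3, x = 7


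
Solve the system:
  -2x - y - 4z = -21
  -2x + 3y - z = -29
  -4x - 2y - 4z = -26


Using Cramer's rule. Expand each determinant along the first row.
D  = (-2)*[3*(-4) - (-1)*(-2)] - (-1)*[(-2)*(-4) - (-1)*(-4)] + (-4)*[(-2)*(-2) - 3*(-4)]
  = (-2)*(-14) - (-1)*(4) + (-4)*(16) = -32
Dx = (-21)*[3*(-4) - (-1)*(-2)] - (-1)*[(-29)*(-4) - (-1)*(-26)] + (-4)*[(-29)*(-2) - 3*(-26)]
  = (-21)*(-14) - (-1)*(90) + (-4)*(136) = -160
Dy = (-2)*[(-29)*(-4) - (-1)*(-26)] - (-21)*[(-2)*(-4) - (-1)*(-4)] + (-4)*[(-2)*(-26) - (-29)*(-4)]
  = (-2)*(90) - (-21)*(4) + (-4)*(-64) = 160
Dz = (-2)*[3*(-26) - (-29)*(-2)] - (-1)*[(-2)*(-26) - (-29)*(-4)] + (-21)*[(-2)*(-2) - 3*(-4)]
  = (-2)*(-136) - (-1)*(-64) + (-21)*(16) = -128
x = Dx/D = -160/-32 = 5, y = Dy/D = 160/-32 = -5, z = Dz/D = -128/-32 = 4
Check eq1: (-2)(5) + (-1)(-5) + (-4)(4) = -21 = -21 ✓
Check eq2: (-2)(5) + (3)(-5) + (-1)(4) = -29 = -29 ✓
Check eq3: (-4)(5) + (-2)(-5) + (-4)(4) = -26 = -26 ✓

x = 5, y = -5, z = 4


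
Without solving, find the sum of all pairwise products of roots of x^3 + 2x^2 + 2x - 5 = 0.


By Vieta's formulas for x^3 + bx^2 + cx + d = 0:
  r1 + r2 + r3 = -b/a = -2
  r1*r2 + r1*r3 + r2*r3 = c/a = 2
  r1*r2*r3 = -d/a = 5


Sum of pairwise products = 2


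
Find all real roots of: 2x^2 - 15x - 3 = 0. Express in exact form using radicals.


Using the quadratic formula: x = (-b ± sqrt(b^2 - 4ac)) / (2a)
Here a = 2, b = -15, c = -3
Discriminant = b^2 - 4ac = (-15)^2 - 4(2)(-3) = 225 + 24 = 249
Since discriminant = 249 > 0, there are two real roots.
x = (15 ± sqrt(249)) / 4
Numerically: x ≈ 7.6949 or x ≈ -0.1949

x = (15 + sqrt(249)) / 4 or x = (15 - sqrt(249)) / 4


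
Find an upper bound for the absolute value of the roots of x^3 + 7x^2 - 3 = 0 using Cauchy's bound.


Cauchy's bound: all roots r satisfy |r| <= 1 + max(|a_i/a_n|) for i = 0,...,n-1
where a_n is the leading coefficient.

Coefficients: [1, 7, 0, -3]
Leading coefficient a_n = 1
Ratios |a_i/a_n|: 7, 0, 3
Maximum ratio: 7
Cauchy's bound: |r| <= 1 + 7 = 8

Upper bound = 8


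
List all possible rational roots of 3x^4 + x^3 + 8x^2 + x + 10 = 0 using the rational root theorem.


Rational root theorem: possible roots are ±p/q where:
  p divides the constant term (10): p ∈ {1, 2, 5, 10}
  q divides the leading coefficient (3): q ∈ {1, 3}

All possible rational roots: -10, -5, -10/3, -2, -5/3, -1, -2/3, -1/3, 1/3, 2/3, 1, 5/3, 2, 10/3, 5, 10

-10, -5, -10/3, -2, -5/3, -1, -2/3, -1/3, 1/3, 2/3, 1, 5/3, 2, 10/3, 5, 10


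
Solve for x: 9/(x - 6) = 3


Multiply both sides by (x - 6): 9 = 3(x - 6)
Distribute: 9 = 3x - 18
3x = 9 + 18 = 27
x = 9

x = 9


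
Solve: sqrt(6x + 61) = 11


Square both sides: 6x + 61 = 11^2 = 121
6x = 121 - 61 = 60
x = 10
Check: sqrt(6*10 + 61) = sqrt(121) = 11 ✓

x = 10


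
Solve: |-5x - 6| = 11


An absolute value equation |expr| = 11 gives two cases:
Case 1: -5x - 6 = 11
  -5x = 17, so x = -17/5
Case 2: -5x - 6 = -11
  -5x = -5, so x = 1

x = -17/5, x = 1


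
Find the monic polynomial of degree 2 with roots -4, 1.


A monic polynomial with roots -4, 1 is:
p(x) = (x + 4)(x - 1)
After multiplying by (x + 4): x + 4
After multiplying by (x - 1): x^2 + 3x - 4

x^2 + 3x - 4


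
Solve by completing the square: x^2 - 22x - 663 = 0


Start: x^2 - 22x - 663 = 0
Move constant: x^2 - 22x = 663
Half of -22 is -11, squared is 121
Add 121 to both sides: x^2 - 22x + 121 = 784
(x - 11)^2 = 784
x - 11 = ±28
x = 11 + 28 = 39 or x = 11 - 28 = -17

x = -17, x = 39


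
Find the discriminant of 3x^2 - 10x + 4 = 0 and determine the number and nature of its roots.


For ax^2 + bx + c = 0, discriminant D = b^2 - 4ac
Here a = 3, b = -10, c = 4
D = (-10)^2 - 4(3)(4) = 100 - 48 = 52

D = 52 > 0 but not a perfect square
The equation has 2 distinct real irrational roots.

Discriminant = 52, 2 distinct real irrational roots


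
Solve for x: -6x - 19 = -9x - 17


Starting with: -6x - 19 = -9x - 17
Move all x terms to left: (-6 + 9)x = -17 + 19
Simplify: 3x = 2
Divide both sides by 3: x = 2/3

x = 2/3


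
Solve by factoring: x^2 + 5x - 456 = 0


We need two numbers that multiply to -456 and add to 5.
Those numbers are -19 and 24 (since (-19) * 24 = -456 and (-19) + 24 = 5).
So x^2 + 5x - 456 = (x - 19)(x + 24) = 0
Setting each factor to zero: x = 19 or x = -24

x = -24, x = 19


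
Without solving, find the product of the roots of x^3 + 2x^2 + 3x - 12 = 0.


By Vieta's formulas for x^3 + bx^2 + cx + d = 0:
  r1 + r2 + r3 = -b/a = -2
  r1*r2 + r1*r3 + r2*r3 = c/a = 3
  r1*r2*r3 = -d/a = 12


Product = 12


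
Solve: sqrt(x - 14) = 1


Square both sides: x - 14 = 1^2 = 1
x = 1 + 14 = 15
x = 15
Check: sqrt(1*15 - 14) = sqrt(1) = 1 ✓

x = 15


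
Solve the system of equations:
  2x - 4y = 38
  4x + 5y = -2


Using Cramer's rule:
Determinant D = (2)(5) - (4)(-4) = 10 + 16 = 26
Dx = (38)(5) - (-2)(-4) = 190 - 8 = 182
Dy = (2)(-2) - (4)(38) = -4 - 152 = -156
x = Dx/D = 182/26 = 7
y = Dy/D = -156/26 = -6

x = 7, y = -6


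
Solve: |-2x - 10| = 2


An absolute value equation |expr| = 2 gives two cases:
Case 1: -2x - 10 = 2
  -2x = 12, so x = -6
Case 2: -2x - 10 = -2
  -2x = 8, so x = -4

x = -6, x = -4


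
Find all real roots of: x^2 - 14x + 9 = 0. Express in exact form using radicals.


Using the quadratic formula: x = (-b ± sqrt(b^2 - 4ac)) / (2a)
Here a = 1, b = -14, c = 9
Discriminant = b^2 - 4ac = (-14)^2 - 4(1)(9) = 196 - 36 = 160
Since discriminant = 160 > 0, there are two real roots.
x = (14 ± 4*sqrt(10)) / 2
Simplifying: x = 7 ± 2*sqrt(10)
Numerically: x ≈ 13.3246 or x ≈ 0.6754

x = 7 + 2*sqrt(10) or x = 7 - 2*sqrt(10)


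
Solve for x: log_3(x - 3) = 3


Convert to exponential form: x - 3 = 3^3 = 27
x = 27 + 3 = 30
Check: log_3(30 - 3) = log_3(27) = log_3(27) = 3 ✓

x = 30


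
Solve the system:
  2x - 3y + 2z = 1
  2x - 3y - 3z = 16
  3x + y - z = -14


Using Cramer's rule. Expand each determinant along the first row.
D  = 2*[(-3)*(-1) - (-3)*1] - (-3)*[2*(-1) - (-3)*3] + 2*[2*1 - (-3)*3]
  = 2*(6) - (-3)*(7) + 2*(11) = 55
Dx = 1*[(-3)*(-1) - (-3)*1] - (-3)*[16*(-1) - (-3)*(-14)] + 2*[16*1 - (-3)*(-14)]
  = 1*(6) - (-3)*(-58) + 2*(-26) = -220
Dy = 2*[16*(-1) - (-3)*(-14)] - 1*[2*(-1) - (-3)*3] + 2*[2*(-14) - 16*3]
  = 2*(-58) - 1*(7) + 2*(-76) = -275
Dz = 2*[(-3)*(-14) - 16*1] - (-3)*[2*(-14) - 16*3] + 1*[2*1 - (-3)*3]
  = 2*(26) - (-3)*(-76) + 1*(11) = -165
x = Dx/D = -220/55 = -4, y = Dy/D = -275/55 = -5, z = Dz/D = -165/55 = -3
Check eq1: (2)(-4) + (-3)(-5) + (2)(-3) = 1 = 1 ✓
Check eq2: (2)(-4) + (-3)(-5) + (-3)(-3) = 16 = 16 ✓
Check eq3: (3)(-4) + (1)(-5) + (-1)(-3) = -14 = -14 ✓

x = -4, y = -5, z = -3


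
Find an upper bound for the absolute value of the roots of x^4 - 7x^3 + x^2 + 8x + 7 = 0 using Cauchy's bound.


Cauchy's bound: all roots r satisfy |r| <= 1 + max(|a_i/a_n|) for i = 0,...,n-1
where a_n is the leading coefficient.

Coefficients: [1, -7, 1, 8, 7]
Leading coefficient a_n = 1
Ratios |a_i/a_n|: 7, 1, 8, 7
Maximum ratio: 8
Cauchy's bound: |r| <= 1 + 8 = 9

Upper bound = 9


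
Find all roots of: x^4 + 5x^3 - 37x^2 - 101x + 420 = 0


Let p(x) = x^4 + 5x^3 - 37x^2 - 101x + 420. By the rational root theorem (leading coefficient 1), any rational root is an integer divisor of 420: try ±1, ±2, ... in turn.
Test x = 1: value = 288 ≠ 0.
Test x = -1: value = 480 ≠ 0.
Test x = 2: value = 126 ≠ 0.
Test x = -2: value = 450 ≠ 0.
Test x = 3: value = 0 ✓, so (x - 3) is a factor.
Synthetic division by (x - 3): bring down 1; 1(3) + 5 = 8; 8(3) - 37 = -13; (-13)(3) - 101 = -140; (-140)(3) + 420 = 0 → quotient x^3 + 8x^2 - 13x - 140, remainder 0.
Continue with the quotient x^3 + 8x^2 - 13x - 140 (candidates must divide 140).
Test x = 4: value = 0 ✓, so (x - 4) is a factor.
Synthetic division by (x - 4): bring down 1; 1(4) + 8 = 12; 12(4) - 13 = 35; 35(4) - 140 = 0 → quotient x^2 + 12x + 35, remainder 0.
Solve the quadratic x^2 + 12x + 35 = 0: discriminant = 12^2 - 4(1)(35) = 144 - 140 = 4.
sqrt(4) = 2, so x = (-12 ± 2)/2: x = -5 or x = -7.
Collecting all roots found:

x = -7, x = -5, x = 3, x = 4


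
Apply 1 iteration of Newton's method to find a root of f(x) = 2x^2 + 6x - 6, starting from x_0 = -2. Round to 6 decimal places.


Newton's method: x_(n+1) = x_n - f(x_n)/f'(x_n)
f(x) = 2x^2 + 6x - 6
f'(x) = 4x + 6

Iteration 1:
  f(-2.000000) = -10.000000
  f'(-2.000000) = -2.000000
  x_1 = -2.000000 - (-10.000000)/(-2.000000) = -7.000000

x_1 = -7.000000


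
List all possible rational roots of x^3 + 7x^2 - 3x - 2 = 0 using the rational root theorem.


Rational root theorem: possible roots are ±p/q where:
  p divides the constant term (-2): p ∈ {1, 2}
  q divides the leading coefficient (1): q ∈ {1}

All possible rational roots: -2, -1, 1, 2

-2, -1, 1, 2


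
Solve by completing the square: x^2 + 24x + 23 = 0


Start: x^2 + 24x + 23 = 0
Move constant: x^2 + 24x = -23
Half of 24 is 12, squared is 144
Add 144 to both sides: x^2 + 24x + 144 = 121
(x + 12)^2 = 121
x + 12 = ±11
x = -12 + 11 = -1 or x = -12 - 11 = -23

x = -23, x = -1


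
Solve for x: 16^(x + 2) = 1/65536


Express both sides with the same base.
1/65536 = 16^(-4)
Since the bases match, equate exponents: x + 2 = -4
So x = -4 - (2) = -6

x = -6


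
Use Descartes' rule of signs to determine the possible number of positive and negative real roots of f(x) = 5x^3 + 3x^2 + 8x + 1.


Descartes' rule of signs:

For positive roots, count sign changes in f(x) = 5x^3 + 3x^2 + 8x + 1:
Signs of coefficients: +, +, +, +
Number of sign changes: 0
Possible positive real roots: 0

For negative roots, examine f(-x) = -5x^3 + 3x^2 - 8x + 1:
Signs of coefficients: -, +, -, +
Number of sign changes: 3
Possible negative real roots: 3, 1

Positive roots: 0; Negative roots: 3 or 1


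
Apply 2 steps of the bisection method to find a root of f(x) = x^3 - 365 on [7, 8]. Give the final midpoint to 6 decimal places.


f(x) = x^3 - 365
f(7) = -22 < 0
f(8) = 147 > 0

Step 1: midpoint = (7.000000 + 8.000000)/2 = 7.500000
  f(7.500000) = 56.875000
  f(mid) > 0, so root is in [7.000000, 7.500000]

Step 2: midpoint = (7.000000 + 7.500000)/2 = 7.250000
  f(7.250000) = 16.078125
  f(mid) > 0, so root is in [7.000000, 7.250000]

midpoint = 7.250000


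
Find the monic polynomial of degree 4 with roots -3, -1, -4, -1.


A monic polynomial with roots -3, -1, -4, -1 is:
p(x) = (x + 3)(x + 1)(x + 4)(x + 1)
After multiplying by (x + 3): x + 3
After multiplying by (x + 1): x^2 + 4x + 3
After multiplying by (x + 4): x^3 + 8x^2 + 19x + 12
After multiplying by (x + 1): x^4 + 9x^3 + 27x^2 + 31x + 12

x^4 + 9x^3 + 27x^2 + 31x + 12


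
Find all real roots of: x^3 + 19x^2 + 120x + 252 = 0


Let p(x) = x^3 + 19x^2 + 120x + 252. By the rational root theorem (leading coefficient 1), any rational root is an integer divisor of 252: try ±1, ±2, ... in turn.
Test x = 1: value = 392 ≠ 0.
Test x = -1: value = 150 ≠ 0.
Test x = 2: value = 576 ≠ 0.
Test x = -2: value = 80 ≠ 0.
Test x = 3: value = 810 ≠ 0.
Test x = -3: value = 36 ≠ 0.
Test x = 4: value = 1100 ≠ 0.
Test x = -4: value = 12 ≠ 0.
Test x = 6: value = 1872 ≠ 0.
Test x = -6: value = 0 ✓, so (x + 6) is a factor.
Synthetic division by (x + 6): bring down 1; 1(-6) + 19 = 13; 13(-6) + 120 = 42; 42(-6) + 252 = 0 → quotient x^2 + 13x + 42, remainder 0.
Solve the quadratic x^2 + 13x + 42 = 0: discriminant = 13^2 - 4(1)(42) = 169 - 168 = 1.
sqrt(1) = 1, so x = (-13 ± 1)/2: x = -6 or x = -7.

x = -7, x = -6 (multiplicity 2)


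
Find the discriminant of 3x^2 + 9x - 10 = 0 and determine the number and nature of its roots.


For ax^2 + bx + c = 0, discriminant D = b^2 - 4ac
Here a = 3, b = 9, c = -10
D = (9)^2 - 4(3)(-10) = 81 + 120 = 201

D = 201 > 0 but not a perfect square
The equation has 2 distinct real irrational roots.

Discriminant = 201, 2 distinct real irrational roots


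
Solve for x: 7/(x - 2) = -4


Multiply both sides by (x - 2): 7 = -4(x - 2)
Distribute: 7 = -4x + 8
-4x = 7 - 8 = -1
x = 1/4

x = 1/4


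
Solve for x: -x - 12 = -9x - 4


Starting with: -x - 12 = -9x - 4
Move all x terms to left: (-1 + 9)x = -4 + 12
Simplify: 8x = 8
Divide both sides by 8: x = 1

x = 1


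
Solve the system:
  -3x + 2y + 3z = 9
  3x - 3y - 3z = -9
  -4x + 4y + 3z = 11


Using Cramer's rule. Expand each determinant along the first row.
D  = (-3)*[(-3)*3 - (-3)*4] - 2*[3*3 - (-3)*(-4)] + 3*[3*4 - (-3)*(-4)]
  = (-3)*(3) - 2*(-3) + 3*(0) = -3
Dx = 9*[(-3)*3 - (-3)*4] - 2*[(-9)*3 - (-3)*11] + 3*[(-9)*4 - (-3)*11]
  = 9*(3) - 2*(6) + 3*(-3) = 6
Dy = (-3)*[(-9)*3 - (-3)*11] - 9*[3*3 - (-3)*(-4)] + 3*[3*11 - (-9)*(-4)]
  = (-3)*(6) - 9*(-3) + 3*(-3) = 0
Dz = (-3)*[(-3)*11 - (-9)*4] - 2*[3*11 - (-9)*(-4)] + 9*[3*4 - (-3)*(-4)]
  = (-3)*(3) - 2*(-3) + 9*(0) = -3
x = Dx/D = 6/-3 = -2, y = Dy/D = 0/-3 = 0, z = Dz/D = -3/-3 = 1
Check eq1: (-3)(-2) + (2)(0) + (3)(1) = 9 = 9 ✓
Check eq2: (3)(-2) + (-3)(0) + (-3)(1) = -9 = -9 ✓
Check eq3: (-4)(-2) + (4)(0) + (3)(1) = 11 = 11 ✓

x = -2, y = 0, z = 1


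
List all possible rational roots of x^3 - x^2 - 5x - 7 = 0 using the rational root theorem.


Rational root theorem: possible roots are ±p/q where:
  p divides the constant term (-7): p ∈ {1, 7}
  q divides the leading coefficient (1): q ∈ {1}

All possible rational roots: -7, -1, 1, 7

-7, -1, 1, 7


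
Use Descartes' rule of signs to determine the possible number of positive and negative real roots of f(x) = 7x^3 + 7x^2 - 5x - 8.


Descartes' rule of signs:

For positive roots, count sign changes in f(x) = 7x^3 + 7x^2 - 5x - 8:
Signs of coefficients: +, +, -, -
Number of sign changes: 1
Possible positive real roots: 1

For negative roots, examine f(-x) = -7x^3 + 7x^2 + 5x - 8:
Signs of coefficients: -, +, +, -
Number of sign changes: 2
Possible negative real roots: 2, 0

Positive roots: 1; Negative roots: 2 or 0


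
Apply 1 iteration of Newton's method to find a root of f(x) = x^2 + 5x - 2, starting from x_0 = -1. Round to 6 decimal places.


Newton's method: x_(n+1) = x_n - f(x_n)/f'(x_n)
f(x) = x^2 + 5x - 2
f'(x) = 2x + 5

Iteration 1:
  f(-1.000000) = -6.000000
  f'(-1.000000) = 3.000000
  x_1 = -1.000000 - (-6.000000)/(3.000000) = 1.000000

x_1 = 1.000000


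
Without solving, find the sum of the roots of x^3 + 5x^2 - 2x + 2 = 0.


By Vieta's formulas for x^3 + bx^2 + cx + d = 0:
  r1 + r2 + r3 = -b/a = -5
  r1*r2 + r1*r3 + r2*r3 = c/a = -2
  r1*r2*r3 = -d/a = -2


Sum = -5


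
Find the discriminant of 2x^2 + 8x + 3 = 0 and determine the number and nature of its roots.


For ax^2 + bx + c = 0, discriminant D = b^2 - 4ac
Here a = 2, b = 8, c = 3
D = (8)^2 - 4(2)(3) = 64 - 24 = 40

D = 40 > 0 but not a perfect square
The equation has 2 distinct real irrational roots.

Discriminant = 40, 2 distinct real irrational roots


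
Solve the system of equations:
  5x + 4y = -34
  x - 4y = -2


Using Cramer's rule:
Determinant D = (5)(-4) - (1)(4) = -20 - 4 = -24
Dx = (-34)(-4) - (-2)(4) = 136 + 8 = 144
Dy = (5)(-2) - (1)(-34) = -10 + 34 = 24
x = Dx/D = 144/-24 = -6
y = Dy/D = 24/-24 = -1

x = -6, y = -1


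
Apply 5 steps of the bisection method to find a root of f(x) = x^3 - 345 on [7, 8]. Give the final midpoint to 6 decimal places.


f(x) = x^3 - 345
f(7) = -2 < 0
f(8) = 167 > 0

Step 1: midpoint = (7.000000 + 8.000000)/2 = 7.500000
  f(7.500000) = 76.875000
  f(mid) > 0, so root is in [7.000000, 7.500000]

Step 2: midpoint = (7.000000 + 7.500000)/2 = 7.250000
  f(7.250000) = 36.078125
  f(mid) > 0, so root is in [7.000000, 7.250000]

Step 3: midpoint = (7.000000 + 7.250000)/2 = 7.125000
  f(7.125000) = 16.705078
  f(mid) > 0, so root is in [7.000000, 7.125000]

Step 4: midpoint = (7.000000 + 7.125000)/2 = 7.062500
  f(7.062500) = 7.269775
  f(mid) > 0, so root is in [7.000000, 7.062500]

Step 5: midpoint = (7.000000 + 7.062500)/2 = 7.031250
  f(7.031250) = 2.614288
  f(mid) > 0, so root is in [7.000000, 7.031250]

midpoint = 7.031250


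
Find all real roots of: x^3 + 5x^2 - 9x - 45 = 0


Let p(x) = x^3 + 5x^2 - 9x - 45. By the rational root theorem (leading coefficient 1), any rational root is an integer divisor of 45: try ±1, ±2, ... in turn.
Test x = 1: value = -48 ≠ 0.
Test x = -1: value = -32 ≠ 0.
Test x = 3: value = 0 ✓, so (x - 3) is a factor.
Synthetic division by (x - 3): bring down 1; 1(3) + 5 = 8; 8(3) - 9 = 15; 15(3) - 45 = 0 → quotient x^2 + 8x + 15, remainder 0.
Solve the quadratic x^2 + 8x + 15 = 0: discriminant = 8^2 - 4(1)(15) = 64 - 60 = 4.
sqrt(4) = 2, so x = (-8 ± 2)/2: x = -3 or x = -5.

x = -5, x = -3, x = 3


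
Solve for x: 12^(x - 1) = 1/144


Express both sides with the same base.
1/144 = 12^(-2)
Since the bases match, equate exponents: x - 1 = -2
So x = -2 - (-1) = -1

x = -1


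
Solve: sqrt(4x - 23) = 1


Square both sides: 4x - 23 = 1^2 = 1
4x = 1 + 23 = 24
x = 6
Check: sqrt(4*6 - 23) = sqrt(1) = 1 ✓

x = 6


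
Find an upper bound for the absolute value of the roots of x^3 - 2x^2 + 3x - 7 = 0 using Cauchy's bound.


Cauchy's bound: all roots r satisfy |r| <= 1 + max(|a_i/a_n|) for i = 0,...,n-1
where a_n is the leading coefficient.

Coefficients: [1, -2, 3, -7]
Leading coefficient a_n = 1
Ratios |a_i/a_n|: 2, 3, 7
Maximum ratio: 7
Cauchy's bound: |r| <= 1 + 7 = 8

Upper bound = 8


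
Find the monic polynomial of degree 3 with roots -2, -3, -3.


A monic polynomial with roots -2, -3, -3 is:
p(x) = (x + 2)(x + 3)(x + 3)
After multiplying by (x + 2): x + 2
After multiplying by (x + 3): x^2 + 5x + 6
After multiplying by (x + 3): x^3 + 8x^2 + 21x + 18

x^3 + 8x^2 + 21x + 18


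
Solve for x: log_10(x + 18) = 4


Convert to exponential form: x + 18 = 10^4 = 10000
x = 10000 - 18 = 9982
Check: log_10(9982 + 18) = log_10(10000) = log_10(10000) = 4 ✓

x = 9982


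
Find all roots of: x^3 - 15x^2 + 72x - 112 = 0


Let p(x) = x^3 - 15x^2 + 72x - 112. By the rational root theorem (leading coefficient 1), any rational root is an integer divisor of 112: try ±1, ±2, ... in turn.
Test x = 1: value = -54 ≠ 0.
Test x = -1: value = -200 ≠ 0.
Test x = 2: value = -20 ≠ 0.
Test x = -2: value = -324 ≠ 0.
Test x = 4: value = 0 ✓, so (x - 4) is a factor.
Synthetic division by (x - 4): bring down 1; 1(4) - 15 = -11; (-11)(4) + 72 = 28; 28(4) - 112 = 0 → quotient x^2 - 11x + 28, remainder 0.
Solve the quadratic x^2 - 11x + 28 = 0: discriminant = (-11)^2 - 4(1)(28) = 121 - 112 = 9.
sqrt(9) = 3, so x = (11 ± 3)/2: x = 7 or x = 4.
Collecting all roots found:

x = 4 (multiplicity 2), x = 7
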